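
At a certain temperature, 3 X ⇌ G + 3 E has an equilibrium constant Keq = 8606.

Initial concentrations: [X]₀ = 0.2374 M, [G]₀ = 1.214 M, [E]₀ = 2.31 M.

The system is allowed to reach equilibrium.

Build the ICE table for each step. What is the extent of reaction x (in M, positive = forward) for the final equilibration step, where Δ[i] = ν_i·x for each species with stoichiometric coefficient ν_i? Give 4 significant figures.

Q₀ = 1118 vs Keq = 8606 ⇒ Q<K, forward
Step 1:
                  X         G         E
  I          0.2374     1.214      2.31
  C         -0.1102   0.03672    0.1102
  E          0.1272     1.251      2.42
  solve Keq expr → x = 0.03672; check Q = 8606

x = 0.03672 M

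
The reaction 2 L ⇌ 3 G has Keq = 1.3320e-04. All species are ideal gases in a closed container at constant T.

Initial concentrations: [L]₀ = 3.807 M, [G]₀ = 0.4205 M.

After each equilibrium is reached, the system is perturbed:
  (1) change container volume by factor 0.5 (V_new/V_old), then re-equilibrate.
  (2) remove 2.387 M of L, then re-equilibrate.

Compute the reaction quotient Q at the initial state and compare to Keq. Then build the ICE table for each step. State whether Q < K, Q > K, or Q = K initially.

Q₀ = 0.00513 vs Keq = 1.3320e-04 ⇒ Q>K, reverse
Step 1:
                  L         G
  init        3.807    0.4205
  Δ          0.1945   -0.2918
  eq          4.002    0.1287
  solve Keq expr → x = -0.09726; check Q = 1.3320e-04
Then change container volume by factor 0.5 (V_new/V_old).
Step 2:
                  L         G
  init        8.003    0.2574
  Δ         0.03501  -0.05251
  eq          8.038    0.2049
  solve Keq expr → x = -0.0175; check Q = 1.3320e-04
Then remove 2.387 M of L.
Step 3:
                  L         G
  init        5.651    0.2049
  Δ         0.02824  -0.04236
  eq          5.679    0.1626
  solve Keq expr → x = -0.01412; check Q = 1.3320e-04

Q₀ = 0.00513; Q > K (proceeds reverse)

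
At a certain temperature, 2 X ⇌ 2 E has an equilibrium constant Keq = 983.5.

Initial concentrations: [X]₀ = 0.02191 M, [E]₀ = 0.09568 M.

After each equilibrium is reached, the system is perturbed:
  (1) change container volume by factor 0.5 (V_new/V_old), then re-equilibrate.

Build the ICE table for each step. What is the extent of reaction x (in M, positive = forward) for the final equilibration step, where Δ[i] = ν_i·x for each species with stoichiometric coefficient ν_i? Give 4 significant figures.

Q₀ = 19.07 vs Keq = 983.5 ⇒ Q<K, forward
Step 1:
                  X         E
  init      0.02191   0.09568
  Δ        -0.01828   0.01828
  eq       0.003634     0.114
  solve Keq expr → x = 0.009138; check Q = 983.5
Then change container volume by factor 0.5 (V_new/V_old).
Step 2:
                  X         E
  init     0.007267    0.2279
  Δ               0         0
  eq       0.007267    0.2279
  solve Keq expr → x = 0; check Q = 983.5

x = 0 M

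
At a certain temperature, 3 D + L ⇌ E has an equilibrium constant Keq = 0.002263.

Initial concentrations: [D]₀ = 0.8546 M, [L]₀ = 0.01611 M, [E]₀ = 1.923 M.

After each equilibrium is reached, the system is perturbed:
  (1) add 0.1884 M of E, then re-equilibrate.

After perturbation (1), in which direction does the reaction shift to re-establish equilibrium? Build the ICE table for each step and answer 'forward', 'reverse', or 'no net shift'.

Direction: reverse

Q₀ = 191.2 vs Keq = 0.002263 ⇒ Q>K, reverse
Step 1:
                   D          L          E
  Initial     0.8546    0.01611      1.923
  Change       4.357      1.452     -1.452
  Equil        5.212      1.469     0.4705
  solve Keq expr → x = -1.452; check Q = 0.002263
Then add 0.1884 M of E.
Step 2:
                   D          L          E
  Initial      5.212      1.469     0.6589
  Change      0.2543    0.08477   -0.08477
  Equil        5.466      1.553     0.5742
  solve Keq expr → x = -0.08477; check Q = 0.002263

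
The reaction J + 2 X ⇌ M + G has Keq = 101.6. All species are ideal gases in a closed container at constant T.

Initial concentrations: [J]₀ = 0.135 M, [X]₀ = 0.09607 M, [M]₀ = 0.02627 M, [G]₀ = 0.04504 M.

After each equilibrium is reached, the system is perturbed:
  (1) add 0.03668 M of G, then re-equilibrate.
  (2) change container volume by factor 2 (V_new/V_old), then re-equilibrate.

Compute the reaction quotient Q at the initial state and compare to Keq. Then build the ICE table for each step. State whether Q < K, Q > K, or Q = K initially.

Q₀ = 0.9496; Q < K (proceeds forward)

Q₀ = 0.9496 vs Keq = 101.6 ⇒ Q<K, forward
Step 1:
                   J          X          M          G
  init         0.135    0.09607    0.02627    0.04504
  Δ         -0.03669   -0.07337    0.03669    0.03669
  eq         0.09831     0.0227    0.06296    0.08173
  solve Keq expr → x = 0.03669; check Q = 101.6
Then add 0.03668 M of G.
Step 2:
                   J          X          M          G
  init       0.09831     0.0227    0.06296     0.1184
  Δ         0.001874   0.003748  -0.001874  -0.001874
  eq          0.1002    0.02644    0.06108     0.1165
  solve Keq expr → x = -0.001874; check Q = 101.6
Then change container volume by factor 2 (V_new/V_old).
Step 3:
                   J          X          M          G
  init       0.05009    0.01322    0.03054    0.05827
  Δ         0.002075    0.00415  -0.002075  -0.002075
  eq         0.05217    0.01737    0.02847    0.05619
  solve Keq expr → x = -0.002075; check Q = 101.6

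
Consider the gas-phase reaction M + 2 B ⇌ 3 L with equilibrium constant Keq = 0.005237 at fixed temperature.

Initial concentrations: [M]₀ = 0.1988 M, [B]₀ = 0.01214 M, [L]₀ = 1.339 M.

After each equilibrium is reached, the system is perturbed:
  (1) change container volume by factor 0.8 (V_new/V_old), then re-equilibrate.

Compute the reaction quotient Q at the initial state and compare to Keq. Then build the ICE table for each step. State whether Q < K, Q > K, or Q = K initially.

Q₀ = 8.1938e+04 vs Keq = 0.005237 ⇒ Q>K, reverse
Step 1:
                    M           B           L
  init         0.1988     0.01214       1.339
  Δ            0.4035      0.8071      -1.211
  eq           0.6023      0.8192      0.1284
  solve Keq expr → x = -0.4035; check Q = 0.005237
Then change container volume by factor 0.8 (V_new/V_old).
Step 2:
                    M           B           L
  init         0.7529       1.024      0.1605
  Δ                 0           0           0
  eq           0.7529       1.024      0.1605
  solve Keq expr → x = 0; check Q = 0.005237

Q₀ = 8.1938e+04; Q > K (proceeds reverse)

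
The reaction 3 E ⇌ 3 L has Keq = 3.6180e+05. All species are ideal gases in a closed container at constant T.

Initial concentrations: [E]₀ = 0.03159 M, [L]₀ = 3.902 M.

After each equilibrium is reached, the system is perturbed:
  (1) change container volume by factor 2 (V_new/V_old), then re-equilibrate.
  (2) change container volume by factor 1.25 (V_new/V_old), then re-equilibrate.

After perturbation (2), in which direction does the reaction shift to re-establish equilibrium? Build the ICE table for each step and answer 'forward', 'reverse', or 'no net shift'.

Q₀ = 1.8846e+06 vs Keq = 3.6180e+05 ⇒ Q>K, reverse
Step 1:
                    E           L
  I           0.03159       3.902
  C           0.02285    -0.02285
  E           0.05444       3.879
  solve Keq expr → x = -0.007616; check Q = 3.6180e+05
Then change container volume by factor 2 (V_new/V_old).
Step 2:
                    E           L
  I           0.02722        1.94
  C                 0           0
  E           0.02722        1.94
  solve Keq expr → x = 0; check Q = 3.6180e+05
Then change container volume by factor 1.25 (V_new/V_old).
Step 3:
                    E           L
  I           0.02178       1.552
  C                 0           0
  E           0.02178       1.552
  solve Keq expr → x = 0; check Q = 3.6180e+05

Direction: no net shift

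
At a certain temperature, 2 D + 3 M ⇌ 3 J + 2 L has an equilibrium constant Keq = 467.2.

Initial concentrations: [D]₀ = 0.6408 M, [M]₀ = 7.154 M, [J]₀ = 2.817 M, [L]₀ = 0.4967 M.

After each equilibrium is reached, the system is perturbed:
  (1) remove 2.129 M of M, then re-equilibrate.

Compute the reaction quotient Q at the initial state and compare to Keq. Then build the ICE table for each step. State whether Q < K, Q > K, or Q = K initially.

Q₀ = 0.03668 vs Keq = 467.2 ⇒ Q<K, forward
Step 1:
                  D         M         J         L
  Initial    0.6408     7.154     2.817    0.4967
  Change    -0.6168   -0.9252    0.9252    0.6168
  Equil     0.02399     6.229     3.742     1.114
  solve Keq expr → x = 0.3084; check Q = 467.2
Then remove 2.129 M of M.
Step 2:
                  D         M         J         L
  Initial   0.02399       4.1     3.742     1.114
  Change     0.0192    0.0288   -0.0288   -0.0192
  Equil     0.04319     4.129     3.713     1.094
  solve Keq expr → x = -0.009598; check Q = 467.2

Q₀ = 0.03668; Q < K (proceeds forward)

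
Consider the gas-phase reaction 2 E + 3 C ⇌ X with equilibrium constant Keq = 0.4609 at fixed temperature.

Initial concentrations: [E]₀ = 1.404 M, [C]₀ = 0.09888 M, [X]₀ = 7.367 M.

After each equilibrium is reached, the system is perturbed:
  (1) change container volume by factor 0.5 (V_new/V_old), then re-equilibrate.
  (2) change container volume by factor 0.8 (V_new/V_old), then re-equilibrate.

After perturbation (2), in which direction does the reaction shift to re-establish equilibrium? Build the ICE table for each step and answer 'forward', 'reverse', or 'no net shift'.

Direction: forward

Q₀ = 3866 vs Keq = 0.4609 ⇒ Q>K, reverse
Step 1:
                    E           C           X
  Initial       1.404     0.09888       7.367
  Change       0.8821       1.323      -0.441
  Equil         2.286       1.422       6.926
  solve Keq expr → x = -0.441; check Q = 0.4609
Then change container volume by factor 0.5 (V_new/V_old).
Step 2:
                    E           C           X
  Initial       4.572       2.844       13.85
  Change      -0.9987      -1.498      0.4993
  Equil         3.573       1.346       14.35
  solve Keq expr → x = 0.4993; check Q = 0.4609
Then change container volume by factor 0.8 (V_new/V_old).
Step 3:
                    E           C           X
  Initial       4.467       1.682       17.94
  Change      -0.2535     -0.3803      0.1268
  Equil         4.213       1.302       18.07
  solve Keq expr → x = 0.1268; check Q = 0.4609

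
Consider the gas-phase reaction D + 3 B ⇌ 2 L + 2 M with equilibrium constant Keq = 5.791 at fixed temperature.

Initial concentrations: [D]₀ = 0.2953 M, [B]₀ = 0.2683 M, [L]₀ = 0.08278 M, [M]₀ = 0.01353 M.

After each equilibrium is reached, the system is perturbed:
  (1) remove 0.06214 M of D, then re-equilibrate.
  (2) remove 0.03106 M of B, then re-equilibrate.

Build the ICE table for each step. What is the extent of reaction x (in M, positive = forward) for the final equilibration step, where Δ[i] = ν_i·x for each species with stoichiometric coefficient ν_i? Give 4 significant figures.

x = -0.006724 M

Q₀ = 2.1995e-04 vs Keq = 5.791 ⇒ Q<K, forward
Step 1:
                  D         B         L         M
  Initial    0.2953    0.2683   0.08278   0.01353
  Change   -0.06156   -0.1847    0.1231    0.1231
  Equil      0.2337   0.08362    0.2059    0.1366
  solve Keq expr → x = 0.06156; check Q = 5.791
Then remove 0.06214 M of D.
Step 2:
                  D         B         L         M
  Initial    0.1716   0.08362    0.2059    0.1366
  Change   0.001942  0.005826 -0.003884 -0.003884
  Equil      0.1735   0.08945     0.202    0.1328
  solve Keq expr → x = -0.001942; check Q = 5.791
Then remove 0.03106 M of B.
Step 3:
                  D         B         L         M
  Initial    0.1735   0.05839     0.202    0.1328
  Change   0.006724   0.02017  -0.01345  -0.01345
  Equil      0.1803   0.07856    0.1886    0.1193
  solve Keq expr → x = -0.006724; check Q = 5.791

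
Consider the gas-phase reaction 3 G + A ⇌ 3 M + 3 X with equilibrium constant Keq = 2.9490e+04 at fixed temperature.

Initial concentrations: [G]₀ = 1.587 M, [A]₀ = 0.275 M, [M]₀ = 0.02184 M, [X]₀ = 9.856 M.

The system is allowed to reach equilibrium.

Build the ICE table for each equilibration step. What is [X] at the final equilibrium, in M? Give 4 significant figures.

[X]_eq = 10.59 M

Q₀ = 0.009074 vs Keq = 2.9490e+04 ⇒ Q<K, forward
Step 1:
                    G           A           M           X
  Initial       1.587       0.275     0.02184       9.856
  Change      -0.7382     -0.2461      0.7382      0.7382
  Equil        0.8488     0.02894        0.76       10.59
  solve Keq expr → x = 0.2461; check Q = 2.9490e+04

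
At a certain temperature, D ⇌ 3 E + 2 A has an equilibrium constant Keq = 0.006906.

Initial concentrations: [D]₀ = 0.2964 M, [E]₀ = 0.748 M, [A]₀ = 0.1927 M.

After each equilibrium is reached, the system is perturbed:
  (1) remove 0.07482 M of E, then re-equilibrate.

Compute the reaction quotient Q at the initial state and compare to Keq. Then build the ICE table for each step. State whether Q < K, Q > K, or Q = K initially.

Q₀ = 0.05243; Q > K (proceeds reverse)

Q₀ = 0.05243 vs Keq = 0.006906 ⇒ Q>K, reverse
Step 1:
                   D          E          A
  I           0.2964      0.748     0.1927
  C          0.04553    -0.1366   -0.09106
  E           0.3419     0.6114     0.1016
  solve Keq expr → x = -0.04553; check Q = 0.006906
Then remove 0.07482 M of E.
Step 2:
                   D          E          A
  I           0.3419     0.5366     0.1016
  C        -0.006956    0.02087    0.01391
  E            0.335     0.5575     0.1156
  solve Keq expr → x = 0.006956; check Q = 0.006906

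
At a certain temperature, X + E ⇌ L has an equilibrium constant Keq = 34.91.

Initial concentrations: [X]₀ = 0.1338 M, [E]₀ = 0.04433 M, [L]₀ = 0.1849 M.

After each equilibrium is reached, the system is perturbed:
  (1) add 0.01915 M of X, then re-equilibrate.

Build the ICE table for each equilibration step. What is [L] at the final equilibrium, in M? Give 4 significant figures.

Q₀ = 31.17 vs Keq = 34.91 ⇒ Q<K, forward
Step 1:
                  X         E         L
  init       0.1338   0.04433    0.1849
  Δ       -0.003117 -0.003117  0.003117
  eq         0.1307   0.04121     0.188
  solve Keq expr → x = 0.003117; check Q = 34.91
Then add 0.01915 M of X.
Step 2:
                  X         E         L
  init       0.1498   0.04121     0.188
  Δ       -0.003653 -0.003653  0.003653
  eq         0.1462   0.03756    0.1917
  solve Keq expr → x = 0.003653; check Q = 34.91

[L]_eq = 0.1917 M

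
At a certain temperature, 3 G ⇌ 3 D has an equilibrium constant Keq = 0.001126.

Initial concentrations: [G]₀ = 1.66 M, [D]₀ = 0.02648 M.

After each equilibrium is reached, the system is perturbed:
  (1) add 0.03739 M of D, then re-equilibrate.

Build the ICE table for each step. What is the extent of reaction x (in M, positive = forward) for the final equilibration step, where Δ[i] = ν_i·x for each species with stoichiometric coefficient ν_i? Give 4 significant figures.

Q₀ = 4.0591e-06 vs Keq = 0.001126 ⇒ Q<K, forward
Step 1:
                  G         D
  I            1.66   0.02648
  C         -0.1324    0.1324
  E           1.528    0.1589
  solve Keq expr → x = 0.04415; check Q = 0.001126
Then add 0.03739 M of D.
Step 2:
                  G         D
  I           1.528    0.1963
  C         0.03387  -0.03387
  E           1.561    0.1624
  solve Keq expr → x = -0.01129; check Q = 0.001126

x = -0.01129 M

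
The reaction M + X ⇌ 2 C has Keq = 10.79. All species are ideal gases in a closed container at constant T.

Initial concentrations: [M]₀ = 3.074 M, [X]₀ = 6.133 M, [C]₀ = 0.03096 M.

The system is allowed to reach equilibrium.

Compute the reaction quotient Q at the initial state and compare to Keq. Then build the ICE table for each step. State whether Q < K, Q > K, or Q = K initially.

Q₀ = 5.0842e-05; Q < K (proceeds forward)

Q₀ = 5.0842e-05 vs Keq = 10.79 ⇒ Q<K, forward
Step 1:
                   M          X          C
  Initial      3.074      6.133    0.03096
  Change      -2.457     -2.457      4.915
  Equil       0.6167      3.676      4.946
  solve Keq expr → x = 2.457; check Q = 10.79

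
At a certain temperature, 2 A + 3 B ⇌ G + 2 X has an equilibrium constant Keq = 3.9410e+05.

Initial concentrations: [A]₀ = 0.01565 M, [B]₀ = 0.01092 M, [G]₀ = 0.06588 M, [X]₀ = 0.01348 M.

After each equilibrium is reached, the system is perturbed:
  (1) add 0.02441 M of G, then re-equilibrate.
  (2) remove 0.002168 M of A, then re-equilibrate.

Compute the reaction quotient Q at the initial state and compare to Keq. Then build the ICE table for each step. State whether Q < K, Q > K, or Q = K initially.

Q₀ = 3.7535e+04 vs Keq = 3.9410e+05 ⇒ Q<K, forward
Step 1:
                   A          B          G          X
  I          0.01565    0.01092    0.06588    0.01348
  C        -0.002906  -0.004359   0.001453   0.002906
  E          0.01274   0.006561    0.06733    0.01639
  solve Keq expr → x = 0.001453; check Q = 3.9410e+05
Then add 0.02441 M of G.
Step 2:
                   A          B          G          X
  I          0.01274   0.006561    0.09174    0.01639
  C       3.2731e-04 4.9096e-04 -1.6365e-04 -3.2731e-04
  E          0.01307   0.007052    0.09158    0.01606
  solve Keq expr → x = -1.6365e-04; check Q = 3.9410e+05
Then remove 0.002168 M of A.
Step 3:
                   A          B          G          X
  I           0.0109   0.007052    0.09158    0.01606
  C       3.9226e-04 5.8840e-04 -1.9613e-04 -3.9226e-04
  E           0.0113   0.007641    0.09138    0.01567
  solve Keq expr → x = -1.9613e-04; check Q = 3.9410e+05

Q₀ = 3.7535e+04; Q < K (proceeds forward)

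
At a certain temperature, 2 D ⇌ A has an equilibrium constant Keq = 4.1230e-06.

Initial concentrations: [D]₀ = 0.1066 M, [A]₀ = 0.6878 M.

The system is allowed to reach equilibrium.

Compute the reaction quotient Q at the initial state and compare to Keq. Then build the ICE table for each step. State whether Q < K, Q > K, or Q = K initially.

Q₀ = 60.53 vs Keq = 4.1230e-06 ⇒ Q>K, reverse
Step 1:
                    D           A
  init         0.1066      0.6878
  Δ             1.376     -0.6878
  eq            1.482  9.0577e-06
  solve Keq expr → x = -0.6878; check Q = 4.1230e-06

Q₀ = 60.53; Q > K (proceeds reverse)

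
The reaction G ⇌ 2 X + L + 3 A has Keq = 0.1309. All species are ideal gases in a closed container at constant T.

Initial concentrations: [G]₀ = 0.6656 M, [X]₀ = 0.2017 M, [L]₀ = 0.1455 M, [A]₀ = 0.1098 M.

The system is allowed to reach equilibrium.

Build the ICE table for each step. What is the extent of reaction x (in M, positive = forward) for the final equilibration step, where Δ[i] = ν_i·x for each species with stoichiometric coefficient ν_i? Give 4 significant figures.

x = 0.213 M

Q₀ = 1.1772e-05 vs Keq = 0.1309 ⇒ Q<K, forward
Step 1:
                   G          X          L          A
  I           0.6656     0.2017     0.1455     0.1098
  C           -0.213     0.4259      0.213     0.6389
  E           0.4526     0.6276     0.3585     0.7487
  solve Keq expr → x = 0.213; check Q = 0.1309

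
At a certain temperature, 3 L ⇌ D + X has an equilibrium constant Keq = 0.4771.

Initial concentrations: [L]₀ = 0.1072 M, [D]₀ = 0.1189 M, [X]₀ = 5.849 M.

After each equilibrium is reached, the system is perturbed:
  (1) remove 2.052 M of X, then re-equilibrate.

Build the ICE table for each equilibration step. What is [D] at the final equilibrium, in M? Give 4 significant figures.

[D]_eq = 0.01046 M

Q₀ = 564.5 vs Keq = 0.4771 ⇒ Q>K, reverse
Step 1:
                    L           D           X
  Initial      0.1072      0.1189       5.849
  Change       0.3351     -0.1117     -0.1117
  Equil        0.4423    0.007196       5.737
  solve Keq expr → x = -0.1117; check Q = 0.4771
Then remove 2.052 M of X.
Step 2:
                    L           D           X
  Initial      0.4423    0.007196       3.685
  Change    -0.009806    0.003269    0.003269
  Equil        0.4325     0.01046       3.689
  solve Keq expr → x = 0.003269; check Q = 0.4771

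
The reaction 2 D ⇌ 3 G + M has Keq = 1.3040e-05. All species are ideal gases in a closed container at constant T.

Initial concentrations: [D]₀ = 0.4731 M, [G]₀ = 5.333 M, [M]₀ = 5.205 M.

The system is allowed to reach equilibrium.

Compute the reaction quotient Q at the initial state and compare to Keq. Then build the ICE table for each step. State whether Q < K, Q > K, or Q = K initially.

Q₀ = 3527 vs Keq = 1.3040e-05 ⇒ Q>K, reverse
Step 1:
                   D          G          M
  init        0.4731      5.333      5.205
  Δ            3.529     -5.294     -1.765
  eq           4.002     0.0393       3.44
  solve Keq expr → x = -1.765; check Q = 1.3040e-05

Q₀ = 3527; Q > K (proceeds reverse)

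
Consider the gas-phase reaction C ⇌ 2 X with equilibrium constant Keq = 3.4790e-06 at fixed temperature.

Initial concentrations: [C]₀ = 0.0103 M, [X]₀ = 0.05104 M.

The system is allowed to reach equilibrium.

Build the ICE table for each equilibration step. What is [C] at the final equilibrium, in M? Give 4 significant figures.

Q₀ = 0.2529 vs Keq = 3.4790e-06 ⇒ Q>K, reverse
Step 1:
                   C          X
  init        0.0103    0.05104
  Δ          0.02534   -0.05069
  eq         0.03564 3.5214e-04
  solve Keq expr → x = -0.02534; check Q = 3.4790e-06

[C]_eq = 0.03564 M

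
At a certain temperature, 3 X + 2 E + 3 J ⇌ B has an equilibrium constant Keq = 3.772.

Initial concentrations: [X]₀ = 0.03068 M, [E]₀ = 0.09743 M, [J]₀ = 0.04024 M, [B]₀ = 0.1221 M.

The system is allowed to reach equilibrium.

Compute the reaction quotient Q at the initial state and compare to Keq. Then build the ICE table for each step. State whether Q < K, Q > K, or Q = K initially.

Q₀ = 6.8358e+09; Q > K (proceeds reverse)

Q₀ = 6.8358e+09 vs Keq = 3.772 ⇒ Q>K, reverse
Step 1:
                    X           E           J           B
  Initial     0.03068     0.09743     0.04024      0.1221
  Change       0.3613      0.2408      0.3613     -0.1204
  Equil        0.3919      0.3383      0.4015    0.001682
  solve Keq expr → x = -0.1204; check Q = 3.772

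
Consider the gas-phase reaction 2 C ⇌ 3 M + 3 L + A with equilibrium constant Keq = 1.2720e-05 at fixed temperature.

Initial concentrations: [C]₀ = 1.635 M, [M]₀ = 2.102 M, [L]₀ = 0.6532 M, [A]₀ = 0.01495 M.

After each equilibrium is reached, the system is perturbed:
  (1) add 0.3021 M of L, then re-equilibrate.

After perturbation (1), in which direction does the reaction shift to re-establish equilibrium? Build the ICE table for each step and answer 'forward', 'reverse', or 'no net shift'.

Direction: reverse

Q₀ = 0.01448 vs Keq = 1.2720e-05 ⇒ Q>K, reverse
Step 1:
                   C          M          L          A
  I            1.635      2.102     0.6532    0.01495
  C          0.02986    -0.0448    -0.0448   -0.01493
  E            1.665      2.057     0.6084 1.7982e-05
  solve Keq expr → x = -0.01493; check Q = 1.2720e-05
Then add 0.3021 M of L.
Step 2:
                   C          M          L          A
  I            1.665      2.057     0.9105 1.7982e-05
  C       2.5232e-05 -3.7848e-05 -3.7848e-05 -1.2616e-05
  E            1.665      2.057     0.9105 5.3661e-06
  solve Keq expr → x = -1.2616e-05; check Q = 1.2720e-05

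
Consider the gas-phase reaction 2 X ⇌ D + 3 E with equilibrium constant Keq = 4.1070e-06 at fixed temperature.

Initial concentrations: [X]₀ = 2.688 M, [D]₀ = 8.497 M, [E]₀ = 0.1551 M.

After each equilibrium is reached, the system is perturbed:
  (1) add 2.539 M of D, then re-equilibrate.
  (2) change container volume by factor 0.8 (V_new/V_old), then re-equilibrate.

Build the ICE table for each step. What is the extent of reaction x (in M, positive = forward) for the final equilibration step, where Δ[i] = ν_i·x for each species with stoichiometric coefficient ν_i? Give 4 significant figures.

Q₀ = 0.004388 vs Keq = 4.1070e-06 ⇒ Q>K, reverse
Step 1:
                    X           D           E
  init          2.688       8.497      0.1551
  Δ           0.09303    -0.04652     -0.1396
  eq            2.781        8.45     0.01555
  solve Keq expr → x = -0.04652; check Q = 4.1070e-06
Then add 2.539 M of D.
Step 2:
                    X           D           E
  init          2.781       10.99     0.01555
  Δ        8.6702e-04 -4.3351e-04   -0.001301
  eq            2.782       10.99     0.01425
  solve Keq expr → x = -4.3351e-04; check Q = 4.1070e-06
Then change container volume by factor 0.8 (V_new/V_old).
Step 3:
                    X           D           E
  init          3.477       13.74     0.01781
  Δ          0.001638 -8.1889e-04   -0.002457
  eq            3.479       13.74     0.01535
  solve Keq expr → x = -8.1889e-04; check Q = 4.1070e-06

x = -8.1889e-04 M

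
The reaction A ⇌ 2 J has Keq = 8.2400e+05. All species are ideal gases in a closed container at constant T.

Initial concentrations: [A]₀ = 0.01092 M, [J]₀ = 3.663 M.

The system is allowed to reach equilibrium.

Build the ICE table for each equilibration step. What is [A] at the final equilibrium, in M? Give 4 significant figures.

Q₀ = 1229 vs Keq = 8.2400e+05 ⇒ Q<K, forward
Step 1:
                    A           J
  init        0.01092       3.663
  Δ           -0.0109     0.02181
  eq       1.6478e-05       3.685
  solve Keq expr → x = 0.0109; check Q = 8.2400e+05

[A]_eq = 1.6478e-05 M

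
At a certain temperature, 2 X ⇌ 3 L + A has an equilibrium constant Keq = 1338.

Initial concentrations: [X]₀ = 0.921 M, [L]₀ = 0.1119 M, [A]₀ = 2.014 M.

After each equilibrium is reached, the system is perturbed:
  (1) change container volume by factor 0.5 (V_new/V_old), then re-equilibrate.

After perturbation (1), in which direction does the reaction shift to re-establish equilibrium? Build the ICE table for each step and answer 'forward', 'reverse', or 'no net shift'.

Q₀ = 0.003327 vs Keq = 1338 ⇒ Q<K, forward
Step 1:
                  X         L         A
  init        0.921    0.1119     2.014
  Δ         -0.8511     1.277    0.4256
  eq        0.06987     1.389      2.44
  solve Keq expr → x = 0.4256; check Q = 1338
Then change container volume by factor 0.5 (V_new/V_old).
Step 2:
                  X         L         A
  init       0.1397     2.777     4.879
  Δ          0.1131   -0.1696  -0.05653
  eq         0.2528     2.608     4.823
  solve Keq expr → x = -0.05653; check Q = 1338

Direction: reverse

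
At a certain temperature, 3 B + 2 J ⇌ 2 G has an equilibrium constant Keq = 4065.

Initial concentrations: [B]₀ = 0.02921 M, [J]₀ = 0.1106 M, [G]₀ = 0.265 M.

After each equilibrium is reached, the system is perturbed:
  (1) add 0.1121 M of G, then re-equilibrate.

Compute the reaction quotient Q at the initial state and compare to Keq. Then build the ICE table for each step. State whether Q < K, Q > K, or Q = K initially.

Q₀ = 2.3035e+05; Q > K (proceeds reverse)

Q₀ = 2.3035e+05 vs Keq = 4065 ⇒ Q>K, reverse
Step 1:
                   B          J          G
  I          0.02921     0.1106      0.265
  C          0.05481    0.03654   -0.03654
  E          0.08402     0.1471     0.2285
  solve Keq expr → x = -0.01827; check Q = 4065
Then add 0.1121 M of G.
Step 2:
                   B          J          G
  I          0.08402     0.1471     0.3406
  C           0.0177     0.0118    -0.0118
  E           0.1017     0.1589     0.3288
  solve Keq expr → x = -0.005901; check Q = 4065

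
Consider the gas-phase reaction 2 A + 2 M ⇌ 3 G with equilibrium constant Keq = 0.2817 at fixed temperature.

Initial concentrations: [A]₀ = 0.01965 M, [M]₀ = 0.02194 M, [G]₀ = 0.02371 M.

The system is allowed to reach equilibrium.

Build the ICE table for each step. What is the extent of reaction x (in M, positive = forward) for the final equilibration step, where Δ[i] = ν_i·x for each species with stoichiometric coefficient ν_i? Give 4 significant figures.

x = -0.005672 M

Q₀ = 71.71 vs Keq = 0.2817 ⇒ Q>K, reverse
Step 1:
                  A         M         G
  I         0.01965   0.02194   0.02371
  C         0.01134   0.01134  -0.01702
  E         0.03099   0.03328  0.006693
  solve Keq expr → x = -0.005672; check Q = 0.2817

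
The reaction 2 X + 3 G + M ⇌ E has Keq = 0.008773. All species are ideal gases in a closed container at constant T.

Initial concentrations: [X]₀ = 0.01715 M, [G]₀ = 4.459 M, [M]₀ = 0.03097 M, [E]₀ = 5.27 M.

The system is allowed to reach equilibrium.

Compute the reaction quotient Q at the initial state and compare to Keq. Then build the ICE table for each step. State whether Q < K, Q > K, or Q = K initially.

Q₀ = 6526 vs Keq = 0.008773 ⇒ Q>K, reverse
Step 1:
                  X         G         M         E
  I         0.01715     4.459   0.03097      5.27
  C           1.481     2.222    0.7405   -0.7405
  E           1.498     6.681    0.7715     4.529
  solve Keq expr → x = -0.7405; check Q = 0.008773

Q₀ = 6526; Q > K (proceeds reverse)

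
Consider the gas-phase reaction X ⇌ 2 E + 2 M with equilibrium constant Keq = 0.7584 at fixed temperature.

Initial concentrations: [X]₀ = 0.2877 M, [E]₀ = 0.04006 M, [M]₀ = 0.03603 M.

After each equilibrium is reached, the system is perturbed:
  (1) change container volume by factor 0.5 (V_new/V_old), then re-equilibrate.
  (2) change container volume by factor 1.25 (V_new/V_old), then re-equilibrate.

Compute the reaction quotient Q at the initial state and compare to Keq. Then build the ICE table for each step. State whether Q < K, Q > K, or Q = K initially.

Q₀ = 7.2412e-06; Q < K (proceeds forward)

Q₀ = 7.2412e-06 vs Keq = 0.7584 ⇒ Q<K, forward
Step 1:
                    X           E           M
  Initial      0.2877     0.04006     0.03603
  Change      -0.2195      0.4389      0.4389
  Equil       0.06824       0.479       0.475
  solve Keq expr → x = 0.2195; check Q = 0.7584
Then change container volume by factor 0.5 (V_new/V_old).
Step 2:
                    X           E           M
  Initial      0.1365       0.958      0.9499
  Change       0.1389     -0.2779     -0.2779
  Equil        0.2754      0.6801       0.672
  solve Keq expr → x = -0.1389; check Q = 0.7584
Then change container volume by factor 1.25 (V_new/V_old).
Step 3:
                    X           E           M
  Initial      0.2203      0.5441      0.5376
  Change     -0.03552     0.07104     0.07104
  Equil        0.1848      0.6151      0.6087
  solve Keq expr → x = 0.03552; check Q = 0.7584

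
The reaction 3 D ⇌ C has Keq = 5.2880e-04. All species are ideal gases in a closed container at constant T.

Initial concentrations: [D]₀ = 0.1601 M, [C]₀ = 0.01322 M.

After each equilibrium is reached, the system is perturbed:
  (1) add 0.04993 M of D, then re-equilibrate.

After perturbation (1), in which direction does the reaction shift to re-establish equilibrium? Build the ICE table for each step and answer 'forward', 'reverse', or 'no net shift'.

Direction: forward

Q₀ = 3.221 vs Keq = 5.2880e-04 ⇒ Q>K, reverse
Step 1:
                  D         C
  Initial    0.1601   0.01322
  Change    0.03965  -0.01322
  Equil      0.1997 4.2144e-06
  solve Keq expr → x = -0.01322; check Q = 5.2880e-04
Then add 0.04993 M of D.
Step 2:
                  D         C
  Initial    0.2497 4.2144e-06
  Change  -1.2045e-05 4.0150e-06
  Equil      0.2497 8.2294e-06
  solve Keq expr → x = 4.0150e-06; check Q = 5.2880e-04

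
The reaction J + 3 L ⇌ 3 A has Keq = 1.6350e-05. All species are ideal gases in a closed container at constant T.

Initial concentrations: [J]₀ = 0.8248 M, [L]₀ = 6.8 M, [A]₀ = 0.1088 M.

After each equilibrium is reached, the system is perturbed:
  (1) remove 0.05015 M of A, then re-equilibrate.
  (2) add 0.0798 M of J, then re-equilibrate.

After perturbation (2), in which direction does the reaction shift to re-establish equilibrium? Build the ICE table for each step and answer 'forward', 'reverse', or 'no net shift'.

Direction: forward

Q₀ = 4.9661e-06 vs Keq = 1.6350e-05 ⇒ Q<K, forward
Step 1:
                    J           L           A
  init         0.8248         6.8      0.1088
  Δ          -0.01691    -0.05074     0.05074
  eq           0.8079       6.749      0.1595
  solve Keq expr → x = 0.01691; check Q = 1.6350e-05
Then remove 0.05015 M of A.
Step 2:
                    J           L           A
  init         0.8079       6.749      0.1094
  Δ          -0.01599    -0.04796     0.04796
  eq           0.7919       6.701      0.1574
  solve Keq expr → x = 0.01599; check Q = 1.6350e-05
Then add 0.0798 M of J.
Step 3:
                    J           L           A
  init         0.8717       6.701      0.1574
  Δ         -0.001632   -0.004897    0.004897
  eq           0.8701       6.696      0.1623
  solve Keq expr → x = 0.001632; check Q = 1.6350e-05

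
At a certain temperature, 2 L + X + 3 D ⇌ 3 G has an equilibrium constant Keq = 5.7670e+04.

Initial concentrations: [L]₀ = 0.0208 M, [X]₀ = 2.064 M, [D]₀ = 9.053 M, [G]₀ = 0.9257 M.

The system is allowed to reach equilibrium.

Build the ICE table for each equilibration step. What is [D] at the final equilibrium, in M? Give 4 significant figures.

[D]_eq = 9.022 M

Q₀ = 1.197 vs Keq = 5.7670e+04 ⇒ Q<K, forward
Step 1:
                    L           X           D           G
  Initial      0.0208       2.064       9.053      0.9257
  Change      -0.0207    -0.01035    -0.03105     0.03105
  Equil    1.0035e-04       2.054       9.022      0.9567
  solve Keq expr → x = 0.01035; check Q = 5.7670e+04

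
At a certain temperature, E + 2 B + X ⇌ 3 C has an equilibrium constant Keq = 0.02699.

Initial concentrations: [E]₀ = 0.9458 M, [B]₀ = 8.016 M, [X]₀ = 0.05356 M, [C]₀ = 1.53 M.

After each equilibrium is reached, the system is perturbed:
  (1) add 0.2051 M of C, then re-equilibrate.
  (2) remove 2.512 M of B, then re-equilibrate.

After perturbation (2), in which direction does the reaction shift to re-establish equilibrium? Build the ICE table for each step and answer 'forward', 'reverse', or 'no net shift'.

Q₀ = 1.1 vs Keq = 0.02699 ⇒ Q>K, reverse
Step 1:
                    E           B           X           C
  I            0.9458       8.016     0.05356        1.53
  C            0.2244      0.4488      0.2244     -0.6732
  E              1.17       8.465       0.278      0.8568
  solve Keq expr → x = -0.2244; check Q = 0.02699
Then add 0.2051 M of C.
Step 2:
                    E           B           X           C
  I              1.17       8.465       0.278       1.062
  C           0.04691     0.09382     0.04691     -0.1407
  E             1.217       8.559      0.3249      0.9212
  solve Keq expr → x = -0.04691; check Q = 0.02699
Then remove 2.512 M of B.
Step 3:
                    E           B           X           C
  I             1.217       6.047      0.3249      0.9212
  C           0.04653     0.09306     0.04653     -0.1396
  E             1.264        6.14      0.3714      0.7816
  solve Keq expr → x = -0.04653; check Q = 0.02699

Direction: reverse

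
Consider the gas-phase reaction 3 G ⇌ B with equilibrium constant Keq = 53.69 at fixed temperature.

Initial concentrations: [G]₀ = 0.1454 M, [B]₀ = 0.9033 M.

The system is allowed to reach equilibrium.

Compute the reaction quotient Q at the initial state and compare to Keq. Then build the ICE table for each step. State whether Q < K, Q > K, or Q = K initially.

Q₀ = 293.9; Q > K (proceeds reverse)

Q₀ = 293.9 vs Keq = 53.69 ⇒ Q>K, reverse
Step 1:
                    G           B
  init         0.1454      0.9033
  Δ            0.1074     -0.0358
  eq           0.2528      0.8675
  solve Keq expr → x = -0.0358; check Q = 53.69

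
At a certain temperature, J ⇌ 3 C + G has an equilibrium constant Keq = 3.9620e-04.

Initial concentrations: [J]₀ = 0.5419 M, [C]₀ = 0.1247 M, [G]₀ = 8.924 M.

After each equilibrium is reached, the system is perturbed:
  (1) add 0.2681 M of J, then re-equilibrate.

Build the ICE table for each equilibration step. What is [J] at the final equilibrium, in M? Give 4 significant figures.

[J]_eq = 0.8404 M

Q₀ = 0.03193 vs Keq = 3.9620e-04 ⇒ Q>K, reverse
Step 1:
                    J           C           G
  Initial      0.5419      0.1247       8.924
  Change      0.03175    -0.09524    -0.03175
  Equil        0.5736     0.02946       8.892
  solve Keq expr → x = -0.03175; check Q = 3.9620e-04
Then add 0.2681 M of J.
Step 2:
                    J           C           G
  Initial      0.8417     0.02946       8.892
  Change    -0.001332    0.003997    0.001332
  Equil        0.8404     0.03345       8.894
  solve Keq expr → x = 0.001332; check Q = 3.9620e-04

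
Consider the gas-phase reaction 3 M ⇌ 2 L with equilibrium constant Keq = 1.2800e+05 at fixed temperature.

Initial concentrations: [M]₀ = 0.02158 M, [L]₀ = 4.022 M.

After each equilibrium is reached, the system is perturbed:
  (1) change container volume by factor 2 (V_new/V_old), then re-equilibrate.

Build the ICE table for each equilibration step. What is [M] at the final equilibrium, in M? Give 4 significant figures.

[M]_eq = 0.03147 M

Q₀ = 1.6096e+06 vs Keq = 1.2800e+05 ⇒ Q>K, reverse
Step 1:
                    M           L
  I           0.02158       4.022
  C           0.02845    -0.01896
  E           0.05003       4.003
  solve Keq expr → x = -0.009482; check Q = 1.2800e+05
Then change container volume by factor 2 (V_new/V_old).
Step 2:
                    M           L
  I           0.02501       2.002
  C          0.006456   -0.004304
  E           0.03147       1.997
  solve Keq expr → x = -0.002152; check Q = 1.2800e+05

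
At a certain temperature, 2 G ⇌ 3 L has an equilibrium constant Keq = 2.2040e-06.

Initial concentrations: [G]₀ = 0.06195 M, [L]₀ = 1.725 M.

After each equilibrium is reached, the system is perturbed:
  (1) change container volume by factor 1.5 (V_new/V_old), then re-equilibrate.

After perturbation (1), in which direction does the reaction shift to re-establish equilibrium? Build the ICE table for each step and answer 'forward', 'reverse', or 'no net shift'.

Direction: forward

Q₀ = 1337 vs Keq = 2.2040e-06 ⇒ Q>K, reverse
Step 1:
                   G          L
  init       0.06195      1.725
  Δ             1.14      -1.71
  eq           1.202    0.01471
  solve Keq expr → x = -0.5701; check Q = 2.2040e-06
Then change container volume by factor 1.5 (V_new/V_old).
Step 2:
                   G          L
  init        0.8014   0.009809
  Δ       -9.4046e-04   0.001411
  eq          0.8005    0.01122
  solve Keq expr → x = 4.7023e-04; check Q = 2.2040e-06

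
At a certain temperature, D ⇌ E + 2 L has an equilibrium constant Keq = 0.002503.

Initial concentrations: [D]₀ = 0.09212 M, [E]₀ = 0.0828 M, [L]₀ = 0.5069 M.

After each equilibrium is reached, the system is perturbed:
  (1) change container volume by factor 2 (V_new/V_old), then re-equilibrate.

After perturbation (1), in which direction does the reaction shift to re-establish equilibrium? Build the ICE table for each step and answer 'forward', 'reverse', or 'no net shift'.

Direction: forward

Q₀ = 0.231 vs Keq = 0.002503 ⇒ Q>K, reverse
Step 1:
                   D          E          L
  Initial    0.09212     0.0828     0.5069
  Change     0.07927   -0.07927    -0.1585
  Equil       0.1714   0.003535     0.3484
  solve Keq expr → x = -0.07927; check Q = 0.002503
Then change container volume by factor 2 (V_new/V_old).
Step 2:
                   D          E          L
  Initial    0.08569   0.001767     0.1742
  Change   -0.004325   0.004325    0.00865
  Equil      0.08137   0.006092     0.1828
  solve Keq expr → x = 0.004325; check Q = 0.002503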